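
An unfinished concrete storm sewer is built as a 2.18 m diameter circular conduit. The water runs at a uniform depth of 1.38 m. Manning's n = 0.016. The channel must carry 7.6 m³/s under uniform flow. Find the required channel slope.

S = 0.0045

For a circular section of diameter D = 2.18 m at depth y = 1.38 m, the central angle is θ = 2 arccos(1 − 2y/D) = 3.68 rad. Then A = (D²/8)(θ − sin θ) = 2.491 m² and P = Dθ/2 = 4.011 m.
Hydraulic radius R = A/P = 2.491/4.011 = 0.621 m.
From Manning's equation, S = [nQ / (1 A R^(2/3))]² = [0.016 × 7.6 / (1 × 2.491 × 0.621^(2/3))]² = 0.0045.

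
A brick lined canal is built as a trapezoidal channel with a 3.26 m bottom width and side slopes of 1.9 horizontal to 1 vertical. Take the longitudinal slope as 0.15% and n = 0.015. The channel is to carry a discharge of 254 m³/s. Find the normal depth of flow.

y_n = 4.59 m

Manning's equation rearranged: A R^(2/3) = nQ / (1·√S) = 0.015 × 254 / (√0.0015) = 98.37.
Trying y = 5.28 m: A R^(2/3) = 136.3 — over.
Trying y = 3.36 m: A R^(2/3) = 48.51 — short.
Trying y = 4.59 m: A R^(2/3) = 98.42 — matches.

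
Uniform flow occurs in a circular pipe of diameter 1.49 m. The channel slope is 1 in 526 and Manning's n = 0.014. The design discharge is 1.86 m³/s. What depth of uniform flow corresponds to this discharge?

Manning's equation rearranged: A R^(2/3) = nQ / (1·√S) = 0.014 × 1.86 / (√0.001901) = 0.5972.
At y = 0.603 m: A R^(2/3) = 0.3108 — too small.
At y = 1.01 m: A R^(2/3) = 0.724 — too large.
At y = 0.885 m: A R^(2/3) = 0.5971 — ≈ 0.5972.

y_n = 0.885 m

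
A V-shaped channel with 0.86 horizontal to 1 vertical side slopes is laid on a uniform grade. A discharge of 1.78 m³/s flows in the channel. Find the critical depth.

y_c = 0.973 m

At critical depth, Q² T / (g A³) = 1, i.e. A³/T = Q²/g = 1.78²/9.81 = 0.323.
Try y = 0.695 m: A³/T = 0.05996 — too small.
Try y = 1.08 m: A³/T = 0.5434 — too large.
Try y = 0.973 m: A³/T = 0.3225 — ≈ 0.323.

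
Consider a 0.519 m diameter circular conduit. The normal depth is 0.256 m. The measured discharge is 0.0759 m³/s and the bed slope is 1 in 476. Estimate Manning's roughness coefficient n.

For a circular section of diameter D = 0.519 m at depth y = 0.256 m, the central angle is θ = 2 arccos(1 − 2y/D) = 3.115 rad. Then A = (D²/8)(θ − sin θ) = 0.104 m² and P = Dθ/2 = 0.8082 m.
Hydraulic radius R = A/P = 0.104/0.8082 = 0.1286 m.
Rearranging Manning's equation: n = (1/Q) A R^(2/3) S^(1/2) = (1/0.0759) × 0.104 × 0.1286^(2/3) × √0.002101 = 0.016.

n = 0.016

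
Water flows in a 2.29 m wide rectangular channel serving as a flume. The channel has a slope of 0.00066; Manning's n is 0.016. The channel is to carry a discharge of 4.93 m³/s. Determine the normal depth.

Manning's equation rearranged: A R^(2/3) = nQ / (1·√S) = 0.016 × 4.93 / (√0.00066) = 3.07.
Try y = 1.93 m: A R^(2/3) = 3.546 — too large.
Try y = 1.21 m: A R^(2/3) = 1.945 — too small.
Try y = 1.72 m: A R^(2/3) = 3.068 — ≈ 3.07.

y_n = 1.72 m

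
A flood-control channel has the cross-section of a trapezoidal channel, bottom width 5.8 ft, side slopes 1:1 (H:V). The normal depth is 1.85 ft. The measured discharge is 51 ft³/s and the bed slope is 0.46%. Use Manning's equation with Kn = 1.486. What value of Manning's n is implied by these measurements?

n = 0.033

With bottom width b = 5.8 ft and side slope z = 1: A = (b + zy)y = (5.8 + 1×1.85)×1.85 = 14.15 ft²; P = b + 2y√(1+z²) = 5.8 + 2×1.85×1.414 = 11.03 ft.
Hydraulic radius R = A/P = 14.15/11.03 = 1.283 ft.
Rearranging Manning's equation: n = (1.486/Q) A R^(2/3) S^(1/2) = (1.486/51) × 14.15 × 1.283^(2/3) × √0.0046 = 0.033.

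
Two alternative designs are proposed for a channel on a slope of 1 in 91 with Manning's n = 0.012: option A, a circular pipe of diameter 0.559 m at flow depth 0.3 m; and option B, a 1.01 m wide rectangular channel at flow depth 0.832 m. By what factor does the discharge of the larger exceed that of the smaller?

Channel A: For a circular section of diameter D = 0.559 m at depth y = 0.3 m, the central angle is θ = 2 arccos(1 − 2y/D) = 3.288 rad. Then A = (D²/8)(θ − sin θ) = 0.1342 m² and P = Dθ/2 = 0.9191 m. Hydraulic radius R = A/P = 0.1342/0.9191 = 0.146 m. Q_A = (1/0.012)·0.1342·0.146^(2/3)·√0.01099 = 0.3249 m³/s.
Channel B: Flow area A = b·y = 1.01 × 0.832 = 0.8403 m². Wetted perimeter P = b + 2y = 1.01 + 2×0.832 = 2.674 m. Hydraulic radius R = A/P = 0.8403/2.674 = 0.3143 m. Q_B = (1/0.012)·0.8403·0.3143^(2/3)·√0.01099 = 3.393 m³/s.
The larger discharge is 3.393 m³/s and the smaller is 0.3249 m³/s; the ratio is 10.4.

10.4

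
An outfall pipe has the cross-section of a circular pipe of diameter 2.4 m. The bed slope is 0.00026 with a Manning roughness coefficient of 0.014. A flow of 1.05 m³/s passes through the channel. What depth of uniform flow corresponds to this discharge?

Manning's equation rearranged: A R^(2/3) = nQ / (1·√S) = 0.014 × 1.05 / (√0.00026) = 0.9117.
Trying y = 1.02 m: A R^(2/3) = 1.211 — high.
Trying y = 0.874 m: A R^(2/3) = 0.9116 — close enough.

y_n = 0.874 m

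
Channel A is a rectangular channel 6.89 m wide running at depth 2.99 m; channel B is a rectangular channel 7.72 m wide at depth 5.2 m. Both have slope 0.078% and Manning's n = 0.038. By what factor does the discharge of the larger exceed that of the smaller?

Channel A: Flow area A = b·y = 6.89 × 2.99 = 20.6 m². Wetted perimeter P = b + 2y = 6.89 + 2×2.99 = 12.87 m. Hydraulic radius R = A/P = 20.6/12.87 = 1.601 m. Q_A = (1/0.038)·20.6·1.601^(2/3)·√0.00078 = 20.72 m³/s.
Channel B: Flow area A = b·y = 7.72 × 5.2 = 40.14 m². Wetted perimeter P = b + 2y = 7.72 + 2×5.2 = 18.12 m. Hydraulic radius R = A/P = 40.14/18.12 = 2.215 m. Q_B = (1/0.038)·40.14·2.215^(2/3)·√0.00078 = 50.14 m³/s.
The larger discharge is 50.14 m³/s and the smaller is 20.72 m³/s; the ratio is 2.42.

2.42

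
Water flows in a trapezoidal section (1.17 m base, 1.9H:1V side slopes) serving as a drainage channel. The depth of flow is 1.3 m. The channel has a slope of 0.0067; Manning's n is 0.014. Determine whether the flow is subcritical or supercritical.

With bottom width b = 1.17 m and side slope z = 1.9: A = (b + zy)y = (1.17 + 1.9×1.3)×1.3 = 4.732 m²; P = b + 2y√(1+z²) = 1.17 + 2×1.3×2.147 = 6.752 m.
Hydraulic radius R = A/P = 4.732/6.752 = 0.7008 m.
V = (1/n) R^(2/3) √S = (1/0.014) × 0.7008^(2/3) × √0.0067 = 4.613 m/s. Hydraulic depth D_h = A/T = 4.732/6.11 = 0.7745 m.
Froude number Fr = V/√(g·D_h) = 4.613/√(9.81×0.7745) = 1.67, which is greater than 1, so the flow is supercritical.

supercritical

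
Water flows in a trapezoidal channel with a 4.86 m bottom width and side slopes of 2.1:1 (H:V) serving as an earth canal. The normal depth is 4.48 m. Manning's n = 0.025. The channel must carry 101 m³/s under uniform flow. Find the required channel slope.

S = 0.000463

With bottom width b = 4.86 m and side slope z = 2.1: A = (b + zy)y = (4.86 + 2.1×4.48)×4.48 = 63.92 m²; P = b + 2y√(1+z²) = 4.86 + 2×4.48×2.326 = 25.7 m.
Hydraulic radius R = A/P = 63.92/25.7 = 2.487 m.
From Manning's equation, S = [nQ / (1 A R^(2/3))]² = [0.025 × 101 / (1 × 63.92 × 2.487^(2/3))]² = 0.000463.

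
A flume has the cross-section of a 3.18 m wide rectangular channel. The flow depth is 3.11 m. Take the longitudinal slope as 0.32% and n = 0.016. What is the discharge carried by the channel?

Flow area A = b·y = 3.18 × 3.11 = 9.89 m². Wetted perimeter P = b + 2y = 3.18 + 2×3.11 = 9.4 m.
Hydraulic radius R = A/P = 9.89/9.4 = 1.052 m.
Manning's equation: Q = (1/n) A R^(2/3) S^(1/2) = (1/0.016) × 9.89 × 1.052^(2/3) × 0.0032^(1/2) = 36.2 m³/s.

Q = 36.2 m³/s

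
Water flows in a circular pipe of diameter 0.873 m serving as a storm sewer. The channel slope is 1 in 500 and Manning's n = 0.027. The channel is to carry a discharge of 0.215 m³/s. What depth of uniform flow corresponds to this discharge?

y_n = 0.486 m

Manning's equation rearranged: A R^(2/3) = nQ / (1·√S) = 0.027 × 0.215 / (√0.002) = 0.1298.
At y = 0.394 m: A R^(2/3) = 0.09085 — short.
At y = 0.539 m: A R^(2/3) = 0.1522 — over.
At y = 0.486 m: A R^(2/3) = 0.1296 — close enough.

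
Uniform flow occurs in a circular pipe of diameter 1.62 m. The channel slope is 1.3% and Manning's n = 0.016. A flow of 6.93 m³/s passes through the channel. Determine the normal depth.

y_n = 1.16 m

Manning's equation rearranged: A R^(2/3) = nQ / (1·√S) = 0.016 × 6.93 / (√0.013) = 0.9725.
Trying y = 1.32 m: A R^(2/3) = 1.122 — too large.
Trying y = 0.999 m: A R^(2/3) = 0.7902 — too small.
Trying y = 1.16 m: A R^(2/3) = 0.9726 — close enough.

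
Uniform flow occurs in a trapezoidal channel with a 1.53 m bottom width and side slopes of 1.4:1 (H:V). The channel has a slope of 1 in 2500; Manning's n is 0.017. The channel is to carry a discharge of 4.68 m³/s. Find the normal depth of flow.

y_n = 1.38 m

Manning's equation rearranged: A R^(2/3) = nQ / (1·√S) = 0.017 × 4.68 / (√0.0004) = 3.978.
At y = 1.73 m: A R^(2/3) = 6.438 — too large.
At y = 1.38 m: A R^(2/3) = 3.982 — close enough.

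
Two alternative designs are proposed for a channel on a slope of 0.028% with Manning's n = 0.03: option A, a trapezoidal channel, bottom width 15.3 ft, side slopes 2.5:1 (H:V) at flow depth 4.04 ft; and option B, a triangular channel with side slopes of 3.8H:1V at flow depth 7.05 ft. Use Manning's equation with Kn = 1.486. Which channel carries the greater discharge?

channel B

Channel A: With bottom width b = 15.3 ft and side slope z = 2.5: A = (b + zy)y = (15.3 + 2.5×4.04)×4.04 = 102.6 ft²; P = b + 2y√(1+z²) = 15.3 + 2×4.04×2.693 = 37.06 ft. Hydraulic radius R = A/P = 102.6/37.06 = 2.769 ft. Q_A = (1.486/0.03)·102.6·2.769^(2/3)·√0.00028 = 167.7 ft³/s.
Channel B: For a triangular section with side slope z = 3.8: A = zy² = 3.8×7.05² = 188.9 ft²; P = 2y√(1+z²) = 2×7.05×3.929 = 55.4 ft. Hydraulic radius R = A/P = 188.9/55.4 = 3.409 ft. Q_B = (1.486/0.03)·188.9·3.409^(2/3)·√0.00028 = 354.6 ft³/s.
Q_A = 167.7 ft³/s vs Q_B = 354.6 ft³/s, so channel B carries more.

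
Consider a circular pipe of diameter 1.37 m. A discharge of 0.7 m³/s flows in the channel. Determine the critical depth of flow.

y_c = 0.433 m

At critical depth, Q² T / (g A³) = 1, i.e. A³/T = Q²/g = 0.7²/9.81 = 0.04995.
Try y = 0.317 m: A³/T = 0.01492 — short.
Try y = 0.478 m: A³/T = 0.07349 — over.
Try y = 0.433 m: A³/T = 0.05015 — close enough.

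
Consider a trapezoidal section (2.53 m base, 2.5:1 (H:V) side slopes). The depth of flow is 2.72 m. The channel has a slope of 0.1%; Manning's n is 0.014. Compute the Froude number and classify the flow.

With bottom width b = 2.53 m and side slope z = 2.5: A = (b + zy)y = (2.53 + 2.5×2.72)×2.72 = 25.38 m²; P = b + 2y√(1+z²) = 2.53 + 2×2.72×2.693 = 17.18 m.
Hydraulic radius R = A/P = 25.38/17.18 = 1.477 m.
V = (1/n) R^(2/3) √S = (1/0.014) × 1.477^(2/3) × √0.001 = 2.93 m/s. Hydraulic depth D_h = A/T = 25.38/16.13 = 1.573 m.
Froude number Fr = V/√(g·D_h) = 2.93/√(9.81×1.573) = 0.746, which is less than 1, so the flow is subcritical.

subcritical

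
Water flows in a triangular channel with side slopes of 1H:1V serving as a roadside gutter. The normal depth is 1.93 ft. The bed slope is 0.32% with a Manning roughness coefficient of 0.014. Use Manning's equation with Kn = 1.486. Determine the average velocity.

For a triangular section with side slope z = 1: A = zy² = 1×1.93² = 3.725 ft²; P = 2y√(1+z²) = 2×1.93×1.414 = 5.459 ft.
Hydraulic radius R = A/P = 3.725/5.459 = 0.6824 ft.
From Manning's equation, V = (1.486/n) R^(2/3) S^(1/2) = (1.486/0.014) × 0.6824^(2/3) × 0.0032^(1/2) = 4.65 ft/s.

V = 4.65 ft/s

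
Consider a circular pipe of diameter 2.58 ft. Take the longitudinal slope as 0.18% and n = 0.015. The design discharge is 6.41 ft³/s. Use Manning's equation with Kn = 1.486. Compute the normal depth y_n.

y_n = 1.12 ft

Manning's equation rearranged: A R^(2/3) = nQ / (1.486·√S) = 0.015 × 6.41 / (1.486 × √0.0018) = 1.525.
At y = 1.28 ft: A R^(2/3) = 1.926 — high.
At y = 0.953 ft: A R^(2/3) = 1.135 — low.
At y = 1.12 ft: A R^(2/3) = 1.525 — close enough.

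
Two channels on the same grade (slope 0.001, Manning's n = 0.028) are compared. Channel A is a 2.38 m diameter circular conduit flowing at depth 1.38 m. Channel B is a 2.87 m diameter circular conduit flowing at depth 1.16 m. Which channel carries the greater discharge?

channel A

Channel A: For a circular section of diameter D = 2.38 m at depth y = 1.38 m, the central angle is θ = 2 arccos(1 − 2y/D) = 3.462 rad. Then A = (D²/8)(θ − sin θ) = 2.675 m² and P = Dθ/2 = 4.12 m. Hydraulic radius R = A/P = 2.675/4.12 = 0.6492 m. Q_A = (1/0.028)·2.675·0.6492^(2/3)·√0.001 = 2.265 m³/s.
Channel B: For a circular section of diameter D = 2.87 m at depth y = 1.16 m, the central angle is θ = 2 arccos(1 − 2y/D) = 2.756 rad. Then A = (D²/8)(θ − sin θ) = 2.45 m² and P = Dθ/2 = 3.955 m. Hydraulic radius R = A/P = 2.45/3.955 = 0.6196 m. Q_B = (1/0.028)·2.45·0.6196^(2/3)·√0.001 = 2.011 m³/s.
Q_A = 2.265 m³/s vs Q_B = 2.011 m³/s, so channel A carries more.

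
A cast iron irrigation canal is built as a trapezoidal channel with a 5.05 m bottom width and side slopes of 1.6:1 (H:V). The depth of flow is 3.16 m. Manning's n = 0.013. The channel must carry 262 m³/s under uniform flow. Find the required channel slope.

With bottom width b = 5.05 m and side slope z = 1.6: A = (b + zy)y = (5.05 + 1.6×3.16)×3.16 = 31.93 m²; P = b + 2y√(1+z²) = 5.05 + 2×3.16×1.887 = 16.97 m.
Hydraulic radius R = A/P = 31.93/16.97 = 1.881 m.
From Manning's equation, S = [nQ / (1 A R^(2/3))]² = [0.013 × 262 / (1 × 31.93 × 1.881^(2/3))]² = 0.0049.

S = 0.0049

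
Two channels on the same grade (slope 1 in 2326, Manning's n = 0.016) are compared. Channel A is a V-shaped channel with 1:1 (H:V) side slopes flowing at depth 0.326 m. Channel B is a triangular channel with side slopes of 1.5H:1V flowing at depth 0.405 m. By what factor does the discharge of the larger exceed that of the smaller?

2.98

Channel A: For a triangular section with side slope z = 1: A = zy² = 1×0.326² = 0.1063 m²; P = 2y√(1+z²) = 2×0.326×1.414 = 0.9221 m. Hydraulic radius R = A/P = 0.1063/0.9221 = 0.1153 m. Q_A = (1/0.016)·0.1063·0.1153^(2/3)·√0.0004299 = 0.03262 m³/s.
Channel B: For a triangular section with side slope z = 1.5: A = zy² = 1.5×0.405² = 0.246 m²; P = 2y√(1+z²) = 2×0.405×1.803 = 1.46 m. Hydraulic radius R = A/P = 0.246/1.46 = 0.1685 m. Q_B = (1/0.016)·0.246·0.1685^(2/3)·√0.0004299 = 0.09727 m³/s.
The larger discharge is 0.09727 m³/s and the smaller is 0.03262 m³/s; the ratio is 2.98.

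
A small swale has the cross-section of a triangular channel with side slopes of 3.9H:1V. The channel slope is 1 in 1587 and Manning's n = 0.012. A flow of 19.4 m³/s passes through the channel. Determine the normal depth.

Manning's equation rearranged: A R^(2/3) = nQ / (1·√S) = 0.012 × 19.4 / (√0.0006301) = 9.274.
Try y = 1.16 m: A R^(2/3) = 3.573 — too small.
Try y = 1.85 m: A R^(2/3) = 12.41 — too large.
Try y = 1.66 m: A R^(2/3) = 9.292 — matches.

y_n = 1.66 m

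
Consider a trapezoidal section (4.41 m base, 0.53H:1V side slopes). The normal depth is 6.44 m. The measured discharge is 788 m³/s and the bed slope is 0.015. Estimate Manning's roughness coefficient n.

With bottom width b = 4.41 m and side slope z = 0.53: A = (b + zy)y = (4.41 + 0.53×6.44)×6.44 = 50.38 m²; P = b + 2y√(1+z²) = 4.41 + 2×6.44×1.132 = 18.99 m.
Hydraulic radius R = A/P = 50.38/18.99 = 2.653 m.
Rearranging Manning's equation: n = (1/Q) A R^(2/3) S^(1/2) = (1/788) × 50.38 × 2.653^(2/3) × √0.015 = 0.015.

n = 0.015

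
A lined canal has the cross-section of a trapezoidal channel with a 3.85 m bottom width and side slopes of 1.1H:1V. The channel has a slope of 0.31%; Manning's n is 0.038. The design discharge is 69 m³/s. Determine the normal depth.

y_n = 3.74 m

Manning's equation rearranged: A R^(2/3) = nQ / (1·√S) = 0.038 × 69 / (√0.0031) = 47.09.
Try y = 3.1 m: A R^(2/3) = 32.34 — too small.
Try y = 4.43 m: A R^(2/3) = 66.75 — too large.
Try y = 3.74 m: A R^(2/3) = 47.12 — close enough.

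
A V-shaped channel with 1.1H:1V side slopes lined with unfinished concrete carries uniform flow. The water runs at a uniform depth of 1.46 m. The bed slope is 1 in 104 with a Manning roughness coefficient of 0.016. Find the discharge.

Q = 9.53 m³/s

For a triangular section with side slope z = 1.1: A = zy² = 1.1×1.46² = 2.345 m²; P = 2y√(1+z²) = 2×1.46×1.487 = 4.341 m.
Hydraulic radius R = A/P = 2.345/4.341 = 0.5402 m.
Manning's equation: Q = (1/n) A R^(2/3) S^(1/2) = (1/0.016) × 2.345 × 0.5402^(2/3) × 0.009615^(1/2) = 9.53 m³/s.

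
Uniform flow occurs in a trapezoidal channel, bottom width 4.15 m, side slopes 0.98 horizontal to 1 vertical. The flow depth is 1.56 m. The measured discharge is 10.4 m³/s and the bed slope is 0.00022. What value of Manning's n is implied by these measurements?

n = 0.013

With bottom width b = 4.15 m and side slope z = 0.98: A = (b + zy)y = (4.15 + 0.98×1.56)×1.56 = 8.859 m²; P = b + 2y√(1+z²) = 4.15 + 2×1.56×1.4 = 8.518 m.
Hydraulic radius R = A/P = 8.859/8.518 = 1.04 m.
Rearranging Manning's equation: n = (1/Q) A R^(2/3) S^(1/2) = (1/10.4) × 8.859 × 1.04^(2/3) × √0.00022 = 0.013.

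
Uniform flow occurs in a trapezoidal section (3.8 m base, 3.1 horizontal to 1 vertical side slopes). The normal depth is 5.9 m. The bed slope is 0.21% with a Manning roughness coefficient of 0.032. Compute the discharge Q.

Q = 396 m³/s

With bottom width b = 3.8 m and side slope z = 3.1: A = (b + zy)y = (3.8 + 3.1×5.9)×5.9 = 130.3 m²; P = b + 2y√(1+z²) = 3.8 + 2×5.9×3.257 = 42.24 m.
Hydraulic radius R = A/P = 130.3/42.24 = 3.086 m.
Manning's equation: Q = (1/n) A R^(2/3) S^(1/2) = (1/0.032) × 130.3 × 3.086^(2/3) × 0.0021^(1/2) = 396 m³/s.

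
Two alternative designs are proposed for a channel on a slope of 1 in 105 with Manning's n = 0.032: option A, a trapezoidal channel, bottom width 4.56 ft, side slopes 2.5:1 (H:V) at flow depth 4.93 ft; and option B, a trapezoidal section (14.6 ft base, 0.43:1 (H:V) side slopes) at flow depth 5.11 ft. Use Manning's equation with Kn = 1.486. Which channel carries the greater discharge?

Channel A: With bottom width b = 4.56 ft and side slope z = 2.5: A = (b + zy)y = (4.56 + 2.5×4.93)×4.93 = 83.24 ft²; P = b + 2y√(1+z²) = 4.56 + 2×4.93×2.693 = 31.11 ft. Hydraulic radius R = A/P = 83.24/31.11 = 2.676 ft. Q_A = (1.486/0.032)·83.24·2.676^(2/3)·√0.009524 = 727.1 ft³/s.
Channel B: With bottom width b = 14.6 ft and side slope z = 0.43: A = (b + zy)y = (14.6 + 0.43×5.11)×5.11 = 85.83 ft²; P = b + 2y√(1+z²) = 14.6 + 2×5.11×1.089 = 25.72 ft. Hydraulic radius R = A/P = 85.83/25.72 = 3.337 ft. Q_B = (1.486/0.032)·85.83·3.337^(2/3)·√0.009524 = 868.6 ft³/s.
Q_A = 727.1 ft³/s vs Q_B = 868.6 ft³/s, so channel B carries more.

channel B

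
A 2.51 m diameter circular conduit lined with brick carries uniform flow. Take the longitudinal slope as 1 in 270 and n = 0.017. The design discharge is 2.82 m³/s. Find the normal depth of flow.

Manning's equation rearranged: A R^(2/3) = nQ / (1·√S) = 0.017 × 2.82 / (√0.003704) = 0.7877.
Try y = 0.572 m: A R^(2/3) = 0.4131 — too small.
Try y = 0.875 m: A R^(2/3) = 0.9465 — too large.
Try y = 0.795 m: A R^(2/3) = 0.7886 — close enough.

y_n = 0.795 m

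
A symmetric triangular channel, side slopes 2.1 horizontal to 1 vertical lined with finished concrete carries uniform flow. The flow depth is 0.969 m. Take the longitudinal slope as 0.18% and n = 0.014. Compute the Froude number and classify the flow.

For a triangular section with side slope z = 2.1: A = zy² = 2.1×0.969² = 1.972 m²; P = 2y√(1+z²) = 2×0.969×2.326 = 4.508 m.
Hydraulic radius R = A/P = 1.972/4.508 = 0.4374 m.
V = (1/n) R^(2/3) √S = (1/0.014) × 0.4374^(2/3) × √0.0018 = 1.746 m/s. Hydraulic depth D_h = A/T = 1.972/4.07 = 0.4845 m.
Froude number Fr = V/√(g·D_h) = 1.746/√(9.81×0.4845) = 0.801, which is less than 1, so the flow is subcritical.

subcritical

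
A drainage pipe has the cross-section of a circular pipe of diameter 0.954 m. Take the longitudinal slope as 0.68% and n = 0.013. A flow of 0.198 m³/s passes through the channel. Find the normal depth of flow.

y_n = 0.217 m

Manning's equation rearranged: A R^(2/3) = nQ / (1·√S) = 0.013 × 0.198 / (√0.0068) = 0.03121.
At y = 0.152 m: A R^(2/3) = 0.01513 — low.
At y = 0.277 m: A R^(2/3) = 0.05053 — high.
At y = 0.217 m: A R^(2/3) = 0.0312 — ≈ 0.03121.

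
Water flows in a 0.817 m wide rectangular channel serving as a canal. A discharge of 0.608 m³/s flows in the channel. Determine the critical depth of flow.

For a rectangular channel, critical depth y_c = (q²/g)^(1/3) where q = Q/b = 0.608/0.817 = 0.7442 m²/s.
So y_c = (0.7442²/9.81)^(1/3) = 0.384 m.

y_c = 0.384 m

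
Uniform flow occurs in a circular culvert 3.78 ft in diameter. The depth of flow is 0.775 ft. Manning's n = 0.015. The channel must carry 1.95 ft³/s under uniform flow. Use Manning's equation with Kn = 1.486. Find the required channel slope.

For a circular section of diameter D = 3.78 ft at depth y = 0.775 ft, the central angle is θ = 2 arccos(1 − 2y/D) = 1.88 rad. Then A = (D²/8)(θ − sin θ) = 1.656 ft² and P = Dθ/2 = 3.552 ft.
Hydraulic radius R = A/P = 1.656/3.552 = 0.466 ft.
From Manning's equation, S = [nQ / (1.486 A R^(2/3))]² = [0.015 × 1.95 / (1.486 × 1.656 × 0.466^(2/3))]² = 0.000391.

S = 0.000391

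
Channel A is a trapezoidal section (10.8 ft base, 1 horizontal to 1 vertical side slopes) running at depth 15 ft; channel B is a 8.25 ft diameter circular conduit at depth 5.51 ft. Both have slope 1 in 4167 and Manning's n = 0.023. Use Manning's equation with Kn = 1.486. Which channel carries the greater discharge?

Channel A: With bottom width b = 10.8 ft and side slope z = 1: A = (b + zy)y = (10.8 + 1×15)×15 = 387 ft²; P = b + 2y√(1+z²) = 10.8 + 2×15×1.414 = 53.23 ft. Hydraulic radius R = A/P = 387/53.23 = 7.271 ft. Q_A = (1.486/0.023)·387·7.271^(2/3)·√0.00024 = 1454 ft³/s.
Channel B: For a circular section of diameter D = 8.25 ft at depth y = 5.51 ft, the central angle is θ = 2 arccos(1 − 2y/D) = 3.826 rad. Then A = (D²/8)(θ − sin θ) = 37.94 ft² and P = Dθ/2 = 15.78 ft. Hydraulic radius R = A/P = 37.94/15.78 = 2.403 ft. Q_B = (1.486/0.023)·37.94·2.403^(2/3)·√0.00024 = 68.13 ft³/s.
Q_A = 1454 ft³/s vs Q_B = 68.13 ft³/s, so channel A carries more.

channel A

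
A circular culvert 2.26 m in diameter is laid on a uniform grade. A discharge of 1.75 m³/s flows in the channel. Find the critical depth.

y_c = 0.6 m

At critical depth, Q² T / (g A³) = 1, i.e. A³/T = Q²/g = 1.75²/9.81 = 0.3122.
At y = 0.662 m: A³/T = 0.4563 — over.
At y = 0.477 m: A³/T = 0.1272 — short.
At y = 0.6 m: A³/T = 0.3114 — matches.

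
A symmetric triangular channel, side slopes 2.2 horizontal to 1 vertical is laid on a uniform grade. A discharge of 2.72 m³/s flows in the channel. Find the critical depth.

y_c = 0.792 m

At critical depth, Q² T / (g A³) = 1, i.e. A³/T = Q²/g = 2.72²/9.81 = 0.7542.
Trying y = 0.956 m: A³/T = 1.932 — over.
Trying y = 0.792 m: A³/T = 0.7541 — close enough.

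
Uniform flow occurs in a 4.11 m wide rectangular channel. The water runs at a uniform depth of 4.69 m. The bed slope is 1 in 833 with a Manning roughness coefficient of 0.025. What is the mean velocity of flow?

Flow area A = b·y = 4.11 × 4.69 = 19.28 m². Wetted perimeter P = b + 2y = 4.11 + 2×4.69 = 13.49 m.
Hydraulic radius R = A/P = 19.28/13.49 = 1.429 m.
From Manning's equation, V = (1/n) R^(2/3) S^(1/2) = (1/0.025) × 1.429^(2/3) × 0.0012^(1/2) = 1.76 m/s.

V = 1.76 m/s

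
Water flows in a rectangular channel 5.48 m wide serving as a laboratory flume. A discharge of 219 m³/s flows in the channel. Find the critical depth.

For a rectangular channel, critical depth y_c = (q²/g)^(1/3) where q = Q/b = 219/5.48 = 39.96 m²/s.
So y_c = (39.96²/9.81)^(1/3) = 5.46 m.

y_c = 5.46 m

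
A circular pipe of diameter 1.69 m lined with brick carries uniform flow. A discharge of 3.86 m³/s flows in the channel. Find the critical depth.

At critical depth, Q² T / (g A³) = 1, i.e. A³/T = Q²/g = 3.86²/9.81 = 1.519.
Try y = 1.19 m: A³/T = 3.118 — high.
Try y = 0.988 m: A³/T = 1.517 — matches.

y_c = 0.988 m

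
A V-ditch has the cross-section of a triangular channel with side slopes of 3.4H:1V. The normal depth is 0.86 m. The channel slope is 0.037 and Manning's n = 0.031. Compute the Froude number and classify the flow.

supercritical

For a triangular section with side slope z = 3.4: A = zy² = 3.4×0.86² = 2.515 m²; P = 2y√(1+z²) = 2×0.86×3.544 = 6.096 m.
Hydraulic radius R = A/P = 2.515/6.096 = 0.4125 m.
V = (1/n) R^(2/3) √S = (1/0.031) × 0.4125^(2/3) × √0.037 = 3.439 m/s. Hydraulic depth D_h = A/T = 2.515/5.848 = 0.43 m.
Froude number Fr = V/√(g·D_h) = 3.439/√(9.81×0.43) = 1.67, which is greater than 1, so the flow is supercritical.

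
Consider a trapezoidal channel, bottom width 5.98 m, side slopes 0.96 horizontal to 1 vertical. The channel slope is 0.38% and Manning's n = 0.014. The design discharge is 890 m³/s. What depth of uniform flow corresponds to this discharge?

y_n = 6.95 m

Manning's equation rearranged: A R^(2/3) = nQ / (1·√S) = 0.014 × 890 / (√0.0038) = 202.1.
Trying y = 5.55 m: A R^(2/3) = 128.7 — too small.
Trying y = 7.75 m: A R^(2/3) = 252.7 — too large.
Trying y = 6.95 m: A R^(2/3) = 202 — ≈ 202.1.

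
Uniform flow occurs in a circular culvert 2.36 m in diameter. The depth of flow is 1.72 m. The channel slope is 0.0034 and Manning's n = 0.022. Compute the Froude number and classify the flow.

subcritical

For a circular section of diameter D = 2.36 m at depth y = 1.72 m, the central angle is θ = 2 arccos(1 − 2y/D) = 4.092 rad. Then A = (D²/8)(θ − sin θ) = 3.416 m² and P = Dθ/2 = 4.829 m.
Hydraulic radius R = A/P = 3.416/4.829 = 0.7073 m.
V = (1/n) R^(2/3) √S = (1/0.022) × 0.7073^(2/3) × √0.0034 = 2.104 m/s. Hydraulic depth D_h = A/T = 3.416/2.098 = 1.628 m.
Froude number Fr = V/√(g·D_h) = 2.104/√(9.81×1.628) = 0.527, which is less than 1, so the flow is subcritical.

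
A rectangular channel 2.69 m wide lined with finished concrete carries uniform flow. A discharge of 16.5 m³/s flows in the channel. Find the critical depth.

For a rectangular channel, critical depth y_c = (q²/g)^(1/3) where q = Q/b = 16.5/2.69 = 6.134 m²/s.
So y_c = (6.134²/9.81)^(1/3) = 1.57 m.

y_c = 1.57 m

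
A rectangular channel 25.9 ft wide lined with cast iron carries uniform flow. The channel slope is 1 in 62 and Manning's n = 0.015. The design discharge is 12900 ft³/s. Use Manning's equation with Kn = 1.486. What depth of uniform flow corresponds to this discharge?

y_n = 11.8 ft

Manning's equation rearranged: A R^(2/3) = nQ / (1.486·√S) = 0.015 × 12900 / (1.486 × √0.01613) = 1025.
At y = 13.1 ft: A R^(2/3) = 1183 — too large.
At y = 11.8 ft: A R^(2/3) = 1029 — matches.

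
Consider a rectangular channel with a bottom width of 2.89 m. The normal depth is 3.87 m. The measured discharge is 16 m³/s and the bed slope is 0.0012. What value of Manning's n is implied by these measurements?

n = 0.025

Flow area A = b·y = 2.89 × 3.87 = 11.18 m². Wetted perimeter P = b + 2y = 2.89 + 2×3.87 = 10.63 m.
Hydraulic radius R = A/P = 11.18/10.63 = 1.052 m.
Rearranging Manning's equation: n = (1/Q) A R^(2/3) S^(1/2) = (1/16) × 11.18 × 1.052^(2/3) × √0.0012 = 0.025.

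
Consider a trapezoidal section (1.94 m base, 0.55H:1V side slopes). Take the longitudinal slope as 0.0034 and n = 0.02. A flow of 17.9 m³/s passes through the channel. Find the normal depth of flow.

y_n = 2.06 m

Manning's equation rearranged: A R^(2/3) = nQ / (1·√S) = 0.02 × 17.9 / (√0.0034) = 6.14.
Trying y = 2.59 m: A R^(2/3) = 9.341 — high.
Trying y = 2.06 m: A R^(2/3) = 6.131 — close enough.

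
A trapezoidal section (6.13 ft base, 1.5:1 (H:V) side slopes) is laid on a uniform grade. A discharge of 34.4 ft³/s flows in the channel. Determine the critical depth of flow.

At critical depth, Q² T / (g A³) = 1, i.e. A³/T = Q²/g = 34.4²/32.2 = 36.75.
At y = 0.641 ft: A³/T = 11.66 — too small.
At y = 0.917 ft: A³/T = 36.71 — ≈ 36.75.

y_c = 0.917 ft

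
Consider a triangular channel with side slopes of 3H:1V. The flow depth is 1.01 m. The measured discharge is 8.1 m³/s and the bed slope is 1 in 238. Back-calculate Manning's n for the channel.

n = 0.015

For a triangular section with side slope z = 3: A = zy² = 3×1.01² = 3.06 m²; P = 2y√(1+z²) = 2×1.01×3.162 = 6.388 m.
Hydraulic radius R = A/P = 3.06/6.388 = 0.4791 m.
Rearranging Manning's equation: n = (1/Q) A R^(2/3) S^(1/2) = (1/8.1) × 3.06 × 0.4791^(2/3) × √0.004202 = 0.015.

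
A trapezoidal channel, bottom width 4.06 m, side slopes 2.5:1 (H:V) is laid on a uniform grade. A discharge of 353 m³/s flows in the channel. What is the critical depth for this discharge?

y_c = 4.53 m

At critical depth, Q² T / (g A³) = 1, i.e. A³/T = Q²/g = 353²/9.81 = 12700.
Try y = 4.07 m: A³/T = 7967 — low.
Try y = 5.24 m: A³/T = 24030 — high.
Try y = 4.53 m: A³/T = 12670 — matches.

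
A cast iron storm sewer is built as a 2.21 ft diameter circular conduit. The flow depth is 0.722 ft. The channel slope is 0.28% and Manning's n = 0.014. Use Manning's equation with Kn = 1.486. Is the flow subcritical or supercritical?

subcritical

For a circular section of diameter D = 2.21 ft at depth y = 0.722 ft, the central angle is θ = 2 arccos(1 − 2y/D) = 2.434 rad. Then A = (D²/8)(θ − sin θ) = 1.089 ft² and P = Dθ/2 = 2.689 ft.
Hydraulic radius R = A/P = 1.089/2.689 = 0.4049 ft.
V = (1.486/n) R^(2/3) √S = (1.486/0.014) × 0.4049^(2/3) × √0.0028 = 3.074 ft/s. Hydraulic depth D_h = A/T = 1.089/2.073 = 0.5252 ft.
Froude number Fr = V/√(g·D_h) = 3.074/√(32.2×0.5252) = 0.747, which is less than 1, so the flow is subcritical.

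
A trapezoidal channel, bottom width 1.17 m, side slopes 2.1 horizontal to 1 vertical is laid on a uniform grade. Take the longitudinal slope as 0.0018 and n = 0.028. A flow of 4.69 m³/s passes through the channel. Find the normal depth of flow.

y_n = 1.16 m

Manning's equation rearranged: A R^(2/3) = nQ / (1·√S) = 0.028 × 4.69 / (√0.0018) = 3.095.
At y = 1.01 m: A R^(2/3) = 2.275 — too small.
At y = 1.16 m: A R^(2/3) = 3.097 — close enough.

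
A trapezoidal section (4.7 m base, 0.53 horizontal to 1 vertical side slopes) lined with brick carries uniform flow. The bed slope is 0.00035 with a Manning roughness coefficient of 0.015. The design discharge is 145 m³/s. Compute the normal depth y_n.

y_n = 6.92 m

Manning's equation rearranged: A R^(2/3) = nQ / (1·√S) = 0.015 × 145 / (√0.00035) = 116.3.
Try y = 7.7 m: A R^(2/3) = 142.4 — high.
Try y = 5.44 m: A R^(2/3) = 74.45 — low.
Try y = 6.92 m: A R^(2/3) = 116.2 — ≈ 116.3.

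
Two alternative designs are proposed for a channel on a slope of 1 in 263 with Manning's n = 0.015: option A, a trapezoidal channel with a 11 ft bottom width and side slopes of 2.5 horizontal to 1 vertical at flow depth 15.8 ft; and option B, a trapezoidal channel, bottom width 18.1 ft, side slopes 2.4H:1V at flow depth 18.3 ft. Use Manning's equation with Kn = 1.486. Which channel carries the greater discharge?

Channel A: With bottom width b = 11 ft and side slope z = 2.5: A = (b + zy)y = (11 + 2.5×15.8)×15.8 = 797.9 ft²; P = b + 2y√(1+z²) = 11 + 2×15.8×2.693 = 96.09 ft. Hydraulic radius R = A/P = 797.9/96.09 = 8.304 ft. Q_A = (1.486/0.015)·797.9·8.304^(2/3)·√0.003802 = 19990 ft³/s.
Channel B: With bottom width b = 18.1 ft and side slope z = 2.4: A = (b + zy)y = (18.1 + 2.4×18.3)×18.3 = 1135 ft²; P = b + 2y√(1+z²) = 18.1 + 2×18.3×2.6 = 113.3 ft. Hydraulic radius R = A/P = 1135/113.3 = 10.02 ft. Q_B = (1.486/0.015)·1135·10.02^(2/3)·√0.003802 = 32230 ft³/s.
Q_A = 19990 ft³/s vs Q_B = 32230 ft³/s, so channel B carries more.

channel B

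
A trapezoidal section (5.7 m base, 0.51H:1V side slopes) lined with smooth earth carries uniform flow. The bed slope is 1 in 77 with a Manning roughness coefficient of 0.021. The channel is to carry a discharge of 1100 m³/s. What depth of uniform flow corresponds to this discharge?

Manning's equation rearranged: A R^(2/3) = nQ / (1·√S) = 0.021 × 1100 / (√0.01299) = 202.7.
Trying y = 11 m: A R^(2/3) = 318.3 — over.
Trying y = 8.69 m: A R^(2/3) = 202.7 — close enough.

y_n = 8.69 m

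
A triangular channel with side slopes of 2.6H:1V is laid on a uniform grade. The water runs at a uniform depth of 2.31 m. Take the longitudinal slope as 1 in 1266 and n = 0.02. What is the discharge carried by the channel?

Q = 20.5 m³/s

For a triangular section with side slope z = 2.6: A = zy² = 2.6×2.31² = 13.87 m²; P = 2y√(1+z²) = 2×2.31×2.786 = 12.87 m.
Hydraulic radius R = A/P = 13.87/12.87 = 1.078 m.
Manning's equation: Q = (1/n) A R^(2/3) S^(1/2) = (1/0.02) × 13.87 × 1.078^(2/3) × 0.0007899^(1/2) = 20.5 m³/s.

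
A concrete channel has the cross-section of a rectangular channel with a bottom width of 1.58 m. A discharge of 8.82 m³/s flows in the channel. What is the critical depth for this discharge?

For a rectangular channel, critical depth y_c = (q²/g)^(1/3) where q = Q/b = 8.82/1.58 = 5.582 m²/s.
So y_c = (5.582²/9.81)^(1/3) = 1.47 m.

y_c = 1.47 m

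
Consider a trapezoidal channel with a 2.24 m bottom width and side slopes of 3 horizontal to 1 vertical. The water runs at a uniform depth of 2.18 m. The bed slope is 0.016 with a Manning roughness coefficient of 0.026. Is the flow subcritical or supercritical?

With bottom width b = 2.24 m and side slope z = 3: A = (b + zy)y = (2.24 + 3×2.18)×2.18 = 19.14 m²; P = b + 2y√(1+z²) = 2.24 + 2×2.18×3.162 = 16.03 m.
Hydraulic radius R = A/P = 19.14/16.03 = 1.194 m.
V = (1/n) R^(2/3) √S = (1/0.026) × 1.194^(2/3) × √0.016 = 5.476 m/s. Hydraulic depth D_h = A/T = 19.14/15.32 = 1.249 m.
Froude number Fr = V/√(g·D_h) = 5.476/√(9.81×1.249) = 1.56, which is greater than 1, so the flow is supercritical.

supercritical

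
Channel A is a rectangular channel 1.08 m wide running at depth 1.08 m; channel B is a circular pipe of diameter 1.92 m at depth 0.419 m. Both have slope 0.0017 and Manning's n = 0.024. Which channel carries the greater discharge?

Channel A: Flow area A = b·y = 1.08 × 1.08 = 1.166 m². Wetted perimeter P = b + 2y = 1.08 + 2×1.08 = 3.24 m. Hydraulic radius R = A/P = 1.166/3.24 = 0.36 m. Q_A = (1/0.024)·1.166·0.36^(2/3)·√0.0017 = 1.014 m³/s.
Channel B: For a circular section of diameter D = 1.92 m at depth y = 0.419 m, the central angle is θ = 2 arccos(1 − 2y/D) = 1.944 rad. Then A = (D²/8)(θ − sin θ) = 0.4669 m² and P = Dθ/2 = 1.866 m. Hydraulic radius R = A/P = 0.4669/1.866 = 0.2501 m. Q_B = (1/0.024)·0.4669·0.2501^(2/3)·√0.0017 = 0.3184 m³/s.
Q_A = 1.014 m³/s vs Q_B = 0.3184 m³/s, so channel A carries more.

channel A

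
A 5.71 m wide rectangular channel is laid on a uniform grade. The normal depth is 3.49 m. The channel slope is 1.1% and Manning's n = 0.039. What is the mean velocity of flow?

Flow area A = b·y = 5.71 × 3.49 = 19.93 m². Wetted perimeter P = b + 2y = 5.71 + 2×3.49 = 12.69 m.
Hydraulic radius R = A/P = 19.93/12.69 = 1.57 m.
From Manning's equation, V = (1/n) R^(2/3) S^(1/2) = (1/0.039) × 1.57^(2/3) × 0.011^(1/2) = 3.63 m/s.

V = 3.63 m/s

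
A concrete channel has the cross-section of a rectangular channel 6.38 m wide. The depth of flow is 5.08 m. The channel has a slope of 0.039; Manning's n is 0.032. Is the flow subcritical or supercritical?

Flow area A = b·y = 6.38 × 5.08 = 32.41 m². Wetted perimeter P = b + 2y = 6.38 + 2×5.08 = 16.54 m.
Hydraulic radius R = A/P = 32.41/16.54 = 1.96 m.
V = (1/n) R^(2/3) √S = (1/0.032) × 1.96^(2/3) × √0.039 = 9.664 m/s. Hydraulic depth D_h = A/T = 32.41/6.38 = 5.08 m.
Froude number Fr = V/√(g·D_h) = 9.664/√(9.81×5.08) = 1.37, which is greater than 1, so the flow is supercritical.

supercritical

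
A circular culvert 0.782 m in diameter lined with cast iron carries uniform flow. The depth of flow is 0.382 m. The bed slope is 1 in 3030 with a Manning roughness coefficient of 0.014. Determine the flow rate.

Q = 0.101 m³/s

For a circular section of diameter D = 0.782 m at depth y = 0.382 m, the central angle is θ = 2 arccos(1 − 2y/D) = 3.096 rad. Then A = (D²/8)(θ − sin θ) = 0.2331 m² and P = Dθ/2 = 1.21 m.
Hydraulic radius R = A/P = 0.2331/1.21 = 0.1926 m.
Manning's equation: Q = (1/n) A R^(2/3) S^(1/2) = (1/0.014) × 0.2331 × 0.1926^(2/3) × 0.00033^(1/2) = 0.101 m³/s.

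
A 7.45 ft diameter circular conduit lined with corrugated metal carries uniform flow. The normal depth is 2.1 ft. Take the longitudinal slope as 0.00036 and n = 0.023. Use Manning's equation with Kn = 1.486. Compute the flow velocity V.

V = 1.39 ft/s

For a circular section of diameter D = 7.45 ft at depth y = 2.1 ft, the central angle is θ = 2 arccos(1 − 2y/D) = 2.239 rad. Then A = (D²/8)(θ − sin θ) = 10.09 ft² and P = Dθ/2 = 8.339 ft.
Hydraulic radius R = A/P = 10.09/8.339 = 1.209 ft.
From Manning's equation, V = (1.486/n) R^(2/3) S^(1/2) = (1.486/0.023) × 1.209^(2/3) × 0.00036^(1/2) = 1.39 ft/s.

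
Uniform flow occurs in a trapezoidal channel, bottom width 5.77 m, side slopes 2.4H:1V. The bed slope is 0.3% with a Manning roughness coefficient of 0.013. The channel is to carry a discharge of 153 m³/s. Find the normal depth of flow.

Manning's equation rearranged: A R^(2/3) = nQ / (1·√S) = 0.013 × 153 / (√0.003) = 36.31.
Trying y = 1.99 m: A R^(2/3) = 25.02 — too small.
Trying y = 2.6 m: A R^(2/3) = 43.05 — too large.
Trying y = 2.39 m: A R^(2/3) = 36.21 — matches.

y_n = 2.39 m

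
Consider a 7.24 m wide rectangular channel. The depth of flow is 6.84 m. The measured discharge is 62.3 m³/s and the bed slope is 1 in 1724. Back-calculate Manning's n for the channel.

Flow area A = b·y = 7.24 × 6.84 = 49.52 m². Wetted perimeter P = b + 2y = 7.24 + 2×6.84 = 20.92 m.
Hydraulic radius R = A/P = 49.52/20.92 = 2.367 m.
Rearranging Manning's equation: n = (1/Q) A R^(2/3) S^(1/2) = (1/62.3) × 49.52 × 2.367^(2/3) × √0.00058 = 0.034.

n = 0.034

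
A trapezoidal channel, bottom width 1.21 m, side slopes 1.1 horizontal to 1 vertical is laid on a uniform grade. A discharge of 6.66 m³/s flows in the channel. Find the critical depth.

At critical depth, Q² T / (g A³) = 1, i.e. A³/T = Q²/g = 6.66²/9.81 = 4.521.
Trying y = 0.779 m: A³/T = 1.428 — too small.
Trying y = 1.2 m: A³/T = 7.268 — too large.
Trying y = 1.06 m: A³/T = 4.51 — ≈ 4.521.

y_c = 1.06 m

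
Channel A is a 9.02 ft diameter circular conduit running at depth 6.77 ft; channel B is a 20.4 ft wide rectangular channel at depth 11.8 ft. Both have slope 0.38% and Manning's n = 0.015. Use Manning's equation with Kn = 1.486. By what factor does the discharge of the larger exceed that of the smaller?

7.45

Channel A: For a circular section of diameter D = 9.02 ft at depth y = 6.77 ft, the central angle is θ = 2 arccos(1 − 2y/D) = 4.191 rad. Then A = (D²/8)(θ − sin θ) = 51.45 ft² and P = Dθ/2 = 18.9 ft. Hydraulic radius R = A/P = 51.45/18.9 = 2.722 ft. Q_A = (1.486/0.015)·51.45·2.722^(2/3)·√0.0038 = 612.4 ft³/s.
Channel B: Flow area A = b·y = 20.4 × 11.8 = 240.7 ft². Wetted perimeter P = b + 2y = 20.4 + 2×11.8 = 44 ft. Hydraulic radius R = A/P = 240.7/44 = 5.471 ft. Q_B = (1.486/0.015)·240.7·5.471^(2/3)·√0.0038 = 4564 ft³/s.
The larger discharge is 4564 ft³/s and the smaller is 612.4 ft³/s; the ratio is 7.45.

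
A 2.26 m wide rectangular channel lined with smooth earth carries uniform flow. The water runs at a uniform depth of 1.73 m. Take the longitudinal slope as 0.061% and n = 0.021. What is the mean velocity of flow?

Flow area A = b·y = 2.26 × 1.73 = 3.91 m². Wetted perimeter P = b + 2y = 2.26 + 2×1.73 = 5.72 m.
Hydraulic radius R = A/P = 3.91/5.72 = 0.6835 m.
From Manning's equation, V = (1/n) R^(2/3) S^(1/2) = (1/0.021) × 0.6835^(2/3) × 0.00061^(1/2) = 0.913 m/s.

V = 0.913 m/s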